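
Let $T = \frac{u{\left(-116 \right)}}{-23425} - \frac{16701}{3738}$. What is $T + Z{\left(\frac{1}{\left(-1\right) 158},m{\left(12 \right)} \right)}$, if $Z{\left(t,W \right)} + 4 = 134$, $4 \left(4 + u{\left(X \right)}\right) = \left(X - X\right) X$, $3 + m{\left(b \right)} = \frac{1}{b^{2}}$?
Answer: $\frac{3663979509}{29187550} \approx 125.53$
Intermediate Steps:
$m{\left(b \right)} = -3 + \frac{1}{b^{2}}$
$u{\left(X \right)} = -4$ ($u{\left(X \right)} = -4 + \frac{\left(X - X\right) X}{4} = -4 + \frac{0 X}{4} = -4 + \frac{1}{4} \cdot 0 = -4 + 0 = -4$)
$Z{\left(t,W \right)} = 130$ ($Z{\left(t,W \right)} = -4 + 134 = 130$)
$T = - \frac{130401991}{29187550}$ ($T = - \frac{4}{-23425} - \frac{16701}{3738} = \left(-4\right) \left(- \frac{1}{23425}\right) - \frac{5567}{1246} = \frac{4}{23425} - \frac{5567}{1246} = - \frac{130401991}{29187550} \approx -4.4677$)
$T + Z{\left(\frac{1}{\left(-1\right) 158},m{\left(12 \right)} \right)} = - \frac{130401991}{29187550} + 130 = \frac{3663979509}{29187550}$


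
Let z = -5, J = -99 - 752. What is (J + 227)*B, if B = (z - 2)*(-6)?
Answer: -26208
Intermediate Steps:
J = -851
B = 42 (B = (-5 - 2)*(-6) = -7*(-6) = 42)
(J + 227)*B = (-851 + 227)*42 = -624*42 = -26208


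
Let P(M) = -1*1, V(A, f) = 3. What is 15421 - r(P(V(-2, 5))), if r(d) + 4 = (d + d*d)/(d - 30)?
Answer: 15425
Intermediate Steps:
P(M) = -1
r(d) = -4 + (d + d²)/(-30 + d) (r(d) = -4 + (d + d*d)/(d - 30) = -4 + (d + d²)/(-30 + d))
15421 - r(P(V(-2, 5))) = 15421 - (120 + (-1)² - 3*(-1))/(-30 - 1) = 15421 - (120 + 1 + 3)/(-31) = 15421 - (-1)*124/31 = 15421 - 1*(-4) = 15421 + 4 = 15425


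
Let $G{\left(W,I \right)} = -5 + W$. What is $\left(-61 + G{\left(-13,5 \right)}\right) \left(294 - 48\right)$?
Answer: $-19434$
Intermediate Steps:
$\left(-61 + G{\left(-13,5 \right)}\right) \left(294 - 48\right) = \left(-61 - 18\right) \left(294 - 48\right) = \left(-61 - 18\right) 246 = \left(-79\right) 246 = -19434$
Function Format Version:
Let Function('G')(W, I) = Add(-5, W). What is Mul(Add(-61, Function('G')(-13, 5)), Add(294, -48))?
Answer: -19434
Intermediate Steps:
Mul(Add(-61, Function('G')(-13, 5)), Add(294, -48)) = Mul(Add(-61, Add(-5, -13)), Add(294, -48)) = Mul(Add(-61, -18), 246) = Mul(-79, 246) = -19434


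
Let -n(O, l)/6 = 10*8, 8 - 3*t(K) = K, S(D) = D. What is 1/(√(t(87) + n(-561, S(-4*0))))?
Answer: -I*√93/217 ≈ -0.044441*I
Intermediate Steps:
t(K) = 8/3 - K/3
n(O, l) = -480 (n(O, l) = -60*8 = -6*80 = -480)
1/(√(t(87) + n(-561, S(-4*0)))) = 1/(√((8/3 - ⅓*87) - 480)) = 1/(√((8/3 - 29) - 480)) = 1/(√(-79/3 - 480)) = 1/(√(-1519/3)) = 1/(7*I*√93/3) = -I*√93/217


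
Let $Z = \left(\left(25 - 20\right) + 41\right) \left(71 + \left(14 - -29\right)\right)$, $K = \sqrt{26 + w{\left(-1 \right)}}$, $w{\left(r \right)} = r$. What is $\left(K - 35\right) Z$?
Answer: $-157320$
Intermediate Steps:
$K = 5$ ($K = \sqrt{26 - 1} = \sqrt{25} = 5$)
$Z = 5244$ ($Z = \left(5 + 41\right) \left(71 + \left(14 + 29\right)\right) = 46 \left(71 + 43\right) = 46 \cdot 114 = 5244$)
$\left(K - 35\right) Z = \left(5 - 35\right) 5244 = \left(-30\right) 5244 = -157320$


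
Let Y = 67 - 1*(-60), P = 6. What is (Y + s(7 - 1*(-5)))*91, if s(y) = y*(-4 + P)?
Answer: 13741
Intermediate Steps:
Y = 127 (Y = 67 + 60 = 127)
s(y) = 2*y (s(y) = y*(-4 + 6) = y*2 = 2*y)
(Y + s(7 - 1*(-5)))*91 = (127 + 2*(7 - 1*(-5)))*91 = (127 + 2*(7 + 5))*91 = (127 + 2*12)*91 = (127 + 24)*91 = 151*91 = 13741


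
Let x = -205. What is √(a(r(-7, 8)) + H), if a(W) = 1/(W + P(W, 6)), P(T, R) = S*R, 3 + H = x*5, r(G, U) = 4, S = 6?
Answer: I*√411190/20 ≈ 32.062*I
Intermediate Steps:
H = -1028 (H = -3 - 205*5 = -3 - 1025 = -1028)
P(T, R) = 6*R
a(W) = 1/(36 + W) (a(W) = 1/(W + 6*6) = 1/(W + 36) = 1/(36 + W))
√(a(r(-7, 8)) + H) = √(1/(36 + 4) - 1028) = √(1/40 - 1028) = √(-41119/40) = I*√411190/20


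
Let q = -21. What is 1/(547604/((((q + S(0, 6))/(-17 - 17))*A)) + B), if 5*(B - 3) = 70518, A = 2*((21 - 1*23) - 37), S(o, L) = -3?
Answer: 1170/4868137 ≈ 0.00024034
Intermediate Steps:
A = -78 (A = 2*((21 - 23) - 37) = 2*(-2 - 37) = 2*(-39) = -78)
B = 70533/5 (B = 3 + (1/5)*70518 = 3 + 70518/5 = 70533/5 ≈ 14107.)
1/(547604/((((q + S(0, 6))/(-17 - 17))*A)) + B) = 1/(547604/((((-21 - 3)/(-17 - 17))*(-78))) + 70533/5) = 1/(547604/((-24/(-34)*(-78))) + 70533/5) = 1/(547604/((-24*(-1/34)*(-78))) + 70533/5) = 1/(547604/(((12/17)*(-78))) + 70533/5) = 1/(547604/(-936/17) + 70533/5) = 1/(547604*(-17/936) + 70533/5) = 1/(-2327317/234 + 70533/5) = 1/(4868137/1170) = 1170/4868137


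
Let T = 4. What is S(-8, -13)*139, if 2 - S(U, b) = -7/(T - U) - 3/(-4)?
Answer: 1529/6 ≈ 254.83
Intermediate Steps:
S(U, b) = 5/4 + 7/(4 - U) (S(U, b) = 2 - (-7/(4 - U) - 3/(-4)) = 2 - (-7/(4 - U) - 3*(-¼)) = 2 - (-7/(4 - U) + ¾) = 2 - (¾ - 7/(4 - U)) = 2 + (-¾ + 7/(4 - U)) = 5/4 + 7/(4 - U))
S(-8, -13)*139 = ((-48 + 5*(-8))/(4*(-4 - 8)))*139 = ((¼)*(-48 - 40)/(-12))*139 = ((¼)*(-1/12)*(-88))*139 = (11/6)*139 = 1529/6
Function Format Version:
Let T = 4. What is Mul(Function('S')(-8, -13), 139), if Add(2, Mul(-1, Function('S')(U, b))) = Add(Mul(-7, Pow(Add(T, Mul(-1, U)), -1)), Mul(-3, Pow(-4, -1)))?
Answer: Rational(1529, 6) ≈ 254.83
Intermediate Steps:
Function('S')(U, b) = Add(Rational(5, 4), Mul(7, Pow(Add(4, Mul(-1, U)), -1))) (Function('S')(U, b) = Add(2, Mul(-1, Add(Mul(-7, Pow(Add(4, Mul(-1, U)), -1)), Mul(-3, Pow(-4, -1))))) = Add(2, Mul(-1, Add(Mul(-7, Pow(Add(4, Mul(-1, U)), -1)), Mul(-3, Rational(-1, 4))))) = Add(2, Mul(-1, Add(Mul(-7, Pow(Add(4, Mul(-1, U)), -1)), Rational(3, 4)))) = Add(2, Mul(-1, Add(Rational(3, 4), Mul(-7, Pow(Add(4, Mul(-1, U)), -1))))) = Add(2, Add(Rational(-3, 4), Mul(7, Pow(Add(4, Mul(-1, U)), -1)))) = Add(Rational(5, 4), Mul(7, Pow(Add(4, Mul(-1, U)), -1))))
Mul(Function('S')(-8, -13), 139) = Mul(Mul(Rational(1, 4), Pow(Add(-4, -8), -1), Add(-48, Mul(5, -8))), 139) = Mul(Mul(Rational(1, 4), Pow(-12, -1), Add(-48, -40)), 139) = Mul(Mul(Rational(1, 4), Rational(-1, 12), -88), 139) = Mul(Rational(11, 6), 139) = Rational(1529, 6)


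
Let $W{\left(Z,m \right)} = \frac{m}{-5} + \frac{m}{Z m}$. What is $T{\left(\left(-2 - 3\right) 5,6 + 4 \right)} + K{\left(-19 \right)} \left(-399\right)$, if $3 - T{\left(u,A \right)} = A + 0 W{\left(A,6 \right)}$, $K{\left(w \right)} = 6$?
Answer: $-2401$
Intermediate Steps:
$W{\left(Z,m \right)} = \frac{1}{Z} - \frac{m}{5}$ ($W{\left(Z,m \right)} = m \left(- \frac{1}{5}\right) + m \frac{1}{Z m} = - \frac{m}{5} + \frac{1}{Z} = \frac{1}{Z} - \frac{m}{5}$)
$T{\left(u,A \right)} = 3 - A$ ($T{\left(u,A \right)} = 3 - \left(A + 0 \left(\frac{1}{A} - \frac{6}{5}\right)\right) = 3 - \left(A + 0 \left(- \frac{6}{5} + \frac{1}{A}\right)\right) = 3 - \left(A + 0\right) = 3 - A$)
$T{\left(\left(-2 - 3\right) 5,6 + 4 \right)} + K{\left(-19 \right)} \left(-399\right) = \left(3 - \left(6 + 4\right)\right) + 6 \left(-399\right) = \left(3 - 10\right) - 2394 = -7 - 2394 = -2401$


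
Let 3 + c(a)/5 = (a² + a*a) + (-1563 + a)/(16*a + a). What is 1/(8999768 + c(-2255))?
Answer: 7667/458869976819 ≈ 1.6708e-8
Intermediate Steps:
c(a) = -15 + 10*a² + 5*(-1563 + a)/(17*a) (c(a) = -15 + 5*((a² + a*a) + (-1563 + a)/(16*a + a)) = -15 + 5*((a² + a²) + (-1563 + a)/((17*a))) = -15 + 5*(2*a² + (-1563 + a)*(1/(17*a))) = -15 + 5*(2*a² + (-1563 + a)/(17*a)) = -15 + (10*a² + 5*(-1563 + a)/(17*a)) = -15 + 10*a² + 5*(-1563 + a)/(17*a))
1/(8999768 + c(-2255)) = 1/(8999768 + (5/17)*(-1563 - 50*(-2255) + 34*(-2255)³)/(-2255)) = 1/(8999768 + (5/17)*(-1/2255)*(-1563 + 112750 + 34*(-11466731375))) = 1/(8999768 + (5/17)*(-1/2255)*(-1563 + 112750 - 389868866750)) = 1/(8999768 + (5/17)*(-1/2255)*(-389868755563)) = 1/(8999768 + 389868755563/7667) = 1/(458869976819/7667) = 7667/458869976819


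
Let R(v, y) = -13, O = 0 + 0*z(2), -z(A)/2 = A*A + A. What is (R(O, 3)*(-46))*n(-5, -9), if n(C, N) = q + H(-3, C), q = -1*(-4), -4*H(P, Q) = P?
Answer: 5681/2 ≈ 2840.5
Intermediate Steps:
H(P, Q) = -P/4
q = 4
n(C, N) = 19/4 (n(C, N) = 4 - ¼*(-3) = 4 + ¾ = 19/4)
z(A) = -2*A - 2*A² (z(A) = -2*(A*A + A) = -2*(A² + A) = -2*(A + A²) = -2*A - 2*A²)
O = 0 (O = 0 + 0*(-2*2*(1 + 2)) = 0 + 0*(-2*2*3) = 0 + 0*(-12) = 0 + 0 = 0)
(R(O, 3)*(-46))*n(-5, -9) = -13*(-46)*(19/4) = 598*(19/4) = 5681/2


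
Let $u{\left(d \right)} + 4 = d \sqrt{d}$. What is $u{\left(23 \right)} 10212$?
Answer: $-40848 + 234876 \sqrt{23} \approx 1.0856 \cdot 10^{6}$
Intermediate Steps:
$u{\left(d \right)} = -4 + d^{\frac{3}{2}}$ ($u{\left(d \right)} = -4 + d \sqrt{d} = -4 + d^{\frac{3}{2}}$)
$u{\left(23 \right)} 10212 = \left(-4 + 23^{\frac{3}{2}}\right) 10212 = \left(-4 + 23 \sqrt{23}\right) 10212 = -40848 + 234876 \sqrt{23}$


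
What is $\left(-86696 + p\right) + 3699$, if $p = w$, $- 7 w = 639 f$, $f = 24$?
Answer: $- \frac{596315}{7} \approx -85188.0$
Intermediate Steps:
$w = - \frac{15336}{7}$ ($w = - \frac{639 \cdot 24}{7} = \left(- \frac{1}{7}\right) 15336 = - \frac{15336}{7} \approx -2190.9$)
$p = - \frac{15336}{7} \approx -2190.9$
$\left(-86696 + p\right) + 3699 = \left(-86696 - \frac{15336}{7}\right) + 3699 = - \frac{622208}{7} + 3699 = - \frac{596315}{7}$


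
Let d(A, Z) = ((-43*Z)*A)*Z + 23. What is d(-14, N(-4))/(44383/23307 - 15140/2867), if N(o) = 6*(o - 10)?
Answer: -283838618302215/225621919 ≈ -1.2580e+6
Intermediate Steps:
N(o) = -60 + 6*o (N(o) = 6*(-10 + o) = -60 + 6*o)
d(A, Z) = 23 - 43*A*Z**2 (d(A, Z) = (-43*A*Z)*Z + 23 = -43*A*Z**2 + 23 = 23 - 43*A*Z**2)
d(-14, N(-4))/(44383/23307 - 15140/2867) = (23 - 43*(-14)*(-60 + 6*(-4))**2)/(44383/23307 - 15140/2867) = (23 - 43*(-14)*(-60 - 24)**2)/(44383*(1/23307) - 15140*1/2867) = (23 - 43*(-14)*(-84)**2)/(44383/23307 - 15140/2867) = (23 - 43*(-14)*7056)/(-225621919/66821169) = (23 + 4247712)*(-66821169/225621919) = 4247735*(-66821169/225621919) = -283838618302215/225621919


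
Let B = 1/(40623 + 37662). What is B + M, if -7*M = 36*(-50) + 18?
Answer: 139503877/547995 ≈ 254.57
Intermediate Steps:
M = 1782/7 (M = -(36*(-50) + 18)/7 = -(-1800 + 18)/7 = -⅐*(-1782) = 1782/7 ≈ 254.57)
B = 1/78285 ≈ 1.2774e-5
B + M = 1/78285 + 1782/7 = 139503877/547995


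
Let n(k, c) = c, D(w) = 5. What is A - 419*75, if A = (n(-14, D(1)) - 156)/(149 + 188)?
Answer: -10590376/337 ≈ -31425.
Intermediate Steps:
A = -151/337 (A = (5 - 156)/(149 + 188) = -151/337 ≈ -0.44807)
A - 419*75 = -151/337 - 419*75 = -151/337 - 31425 = -10590376/337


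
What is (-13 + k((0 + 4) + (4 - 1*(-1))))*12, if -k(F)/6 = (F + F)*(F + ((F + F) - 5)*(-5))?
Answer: 72420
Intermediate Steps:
k(F) = -12*F*(25 - 9*F) (k(F) = -6*(F + F)*(F + ((F + F) - 5)*(-5)) = -6*2*F*(F + (2*F - 5)*(-5)) = -6*2*F*(F + (-5 + 2*F)*(-5)) = -6*2*F*(F + (25 - 10*F)) = -6*2*F*(25 - 9*F) = -12*F*(25 - 9*F))
(-13 + k((0 + 4) + (4 - 1*(-1))))*12 = (-13 + 12*((0 + 4) + (4 - 1*(-1)))*(-25 + 9*((0 + 4) + (4 - 1*(-1)))))*12 = (-13 + 12*(4 + (4 + 1))*(-25 + 9*(4 + (4 + 1))))*12 = (-13 + 12*(4 + 5)*(-25 + 9*(4 + 5)))*12 = (-13 + 12*9*(-25 + 9*9))*12 = (-13 + 12*9*(-25 + 81))*12 = (-13 + 12*9*56)*12 = (-13 + 6048)*12 = 6035*12 = 72420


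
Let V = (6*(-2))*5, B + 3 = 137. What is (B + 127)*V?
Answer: -15660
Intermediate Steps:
B = 134 (B = -3 + 137 = 134)
V = -60 (V = -12*5 = -60)
(B + 127)*V = (134 + 127)*(-60) = 261*(-60) = -15660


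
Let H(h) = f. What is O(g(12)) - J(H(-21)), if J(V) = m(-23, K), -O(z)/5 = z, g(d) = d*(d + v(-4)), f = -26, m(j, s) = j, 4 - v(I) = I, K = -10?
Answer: -1177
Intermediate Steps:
v(I) = 4 - I
H(h) = -26
g(d) = d*(8 + d) (g(d) = d*(d + (4 - 1*(-4))) = d*(d + (4 + 4)) = d*(d + 8) = d*(8 + d))
O(z) = -5*z
J(V) = -23
O(g(12)) - J(H(-21)) = -60*(8 + 12) - 1*(-23) = -60*20 + 23 = -5*240 + 23 = -1200 + 23 = -1177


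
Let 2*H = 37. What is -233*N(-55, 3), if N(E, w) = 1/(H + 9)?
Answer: -466/55 ≈ -8.4727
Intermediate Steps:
H = 37/2 (H = (½)*37 = 37/2 ≈ 18.500)
N(E, w) = 2/55 (N(E, w) = 1/(37/2 + 9) = 1/(55/2) = 2/55)
-233*N(-55, 3) = -233*2/55 = -466/55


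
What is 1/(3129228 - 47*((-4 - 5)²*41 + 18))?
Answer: 1/2972295 ≈ 3.3644e-7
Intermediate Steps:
1/(3129228 - 47*((-4 - 5)²*41 + 18)) = 1/(3129228 - 47*((-9)²*41 + 18)) = 1/(3129228 - 47*(81*41 + 18)) = 1/(3129228 - 47*(3321 + 18)) = 1/(3129228 - 47*3339) = 1/(3129228 - 156933) = 1/2972295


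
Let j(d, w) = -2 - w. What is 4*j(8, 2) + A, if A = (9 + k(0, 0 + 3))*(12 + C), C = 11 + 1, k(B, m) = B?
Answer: 200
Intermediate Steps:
C = 12
A = 216 (A = (9 + 0)*(12 + 12) = 9*24 = 216)
4*j(8, 2) + A = 4*(-2 - 1*2) + 216 = 4*(-2 - 2) + 216 = 4*(-4) + 216 = -16 + 216 = 200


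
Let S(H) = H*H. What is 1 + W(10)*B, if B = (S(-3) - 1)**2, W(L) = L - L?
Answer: 1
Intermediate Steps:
S(H) = H**2
W(L) = 0
B = 64 (B = ((-3)**2 - 1)**2 = (9 - 1)**2 = 8**2 = 64)
1 + W(10)*B = 1 + 0*64 = 1 + 0 = 1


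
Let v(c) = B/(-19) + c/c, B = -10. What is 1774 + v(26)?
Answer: 33735/19 ≈ 1775.5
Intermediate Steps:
v(c) = 29/19 (v(c) = -10/(-19) + c/c = -10*(-1/19) + 1 = 10/19 + 1 = 29/19)
1774 + v(26) = 1774 + 29/19 = 33735/19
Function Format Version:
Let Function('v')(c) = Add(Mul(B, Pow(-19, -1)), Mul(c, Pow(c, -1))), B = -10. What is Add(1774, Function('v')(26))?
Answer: Rational(33735, 19) ≈ 1775.5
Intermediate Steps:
Function('v')(c) = Rational(29, 19) (Function('v')(c) = Add(Mul(-10, Pow(-19, -1)), Mul(c, Pow(c, -1))) = Add(Mul(-10, Rational(-1, 19)), 1) = Add(Rational(10, 19), 1) = Rational(29, 19))
Add(1774, Function('v')(26)) = Add(1774, Rational(29, 19)) = Rational(33735, 19)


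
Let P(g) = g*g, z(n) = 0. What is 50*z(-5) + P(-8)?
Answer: 64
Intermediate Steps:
P(g) = g²
50*z(-5) + P(-8) = 50*0 + (-8)² = 0 + 64 = 64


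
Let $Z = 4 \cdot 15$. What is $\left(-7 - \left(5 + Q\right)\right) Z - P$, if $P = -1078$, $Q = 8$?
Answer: $-122$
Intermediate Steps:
$Z = 60$
$\left(-7 - \left(5 + Q\right)\right) Z - P = \left(-7 - 13\right) 60 - -1078 = \left(-7 - 13\right) 60 + 1078 = \left(-20\right) 60 + 1078 = -1200 + 1078 = -122$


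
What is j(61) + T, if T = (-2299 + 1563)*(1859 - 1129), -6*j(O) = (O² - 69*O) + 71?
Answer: -1074421/2 ≈ -5.3721e+5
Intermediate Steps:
j(O) = -71/6 - O²/6 + 23*O/2 (j(O) = -((O² - 69*O) + 71)/6 = -(71 + O² - 69*O)/6 = -71/6 - O²/6 + 23*O/2)
T = -537280 (T = -736*730 = -537280)
j(61) + T = (-71/6 - ⅙*61² + (23/2)*61) - 537280 = (-71/6 - ⅙*3721 + 1403/2) - 537280 = (-71/6 - 3721/6 + 1403/2) - 537280 = 139/2 - 537280 = -1074421/2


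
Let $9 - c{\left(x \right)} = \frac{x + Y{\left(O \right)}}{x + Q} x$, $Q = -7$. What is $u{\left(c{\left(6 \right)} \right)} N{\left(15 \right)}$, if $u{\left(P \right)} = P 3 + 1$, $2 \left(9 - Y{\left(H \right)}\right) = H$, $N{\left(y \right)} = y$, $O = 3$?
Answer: $4065$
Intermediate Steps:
$Y{\left(H \right)} = 9 - \frac{H}{2}$
$c{\left(x \right)} = 9 - \frac{x \left(\frac{15}{2} + x\right)}{-7 + x}$ ($c{\left(x \right)} = 9 - \frac{x + \left(9 - \frac{3}{2}\right)}{x - 7} x = 9 - \frac{x + \left(9 - \frac{3}{2}\right)}{-7 + x} x = 9 - \frac{x + \frac{15}{2}}{-7 + x} x = 9 - \frac{\frac{15}{2} + x}{-7 + x} x = 9 - \frac{x \left(\frac{15}{2} + x\right)}{-7 + x}$)
$u{\left(P \right)} = 1 + 3 P$ ($u{\left(P \right)} = 3 P + 1 = 1 + 3 P$)
$u{\left(c{\left(6 \right)} \right)} N{\left(15 \right)} = \left(1 + 3 \frac{-63 - 6^{2} + \frac{3}{2} \cdot 6}{-7 + 6}\right) 15 = \left(1 + 3 \frac{-63 - 36 + 9}{-1}\right) 15 = \left(1 + 3 \left(- (-63 - 36 + 9)\right)\right) 15 = \left(1 + 3 \left(\left(-1\right) \left(-90\right)\right)\right) 15 = \left(1 + 3 \cdot 90\right) 15 = \left(1 + 270\right) 15 = 271 \cdot 15 = 4065$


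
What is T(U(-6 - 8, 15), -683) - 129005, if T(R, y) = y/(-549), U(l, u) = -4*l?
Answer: -70823062/549 ≈ -1.2900e+5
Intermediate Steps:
T(R, y) = -y/549 (T(R, y) = y*(-1/549) = -y/549)
T(U(-6 - 8, 15), -683) - 129005 = -1/549*(-683) - 129005 = 683/549 - 129005 = -70823062/549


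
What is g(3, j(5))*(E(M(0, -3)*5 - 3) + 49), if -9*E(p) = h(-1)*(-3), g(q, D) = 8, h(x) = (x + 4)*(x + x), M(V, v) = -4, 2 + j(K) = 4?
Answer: 376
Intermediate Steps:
j(K) = 2 (j(K) = -2 + 4 = 2)
h(x) = 2*x*(4 + x) (h(x) = (4 + x)*(2*x) = 2*x*(4 + x))
E(p) = -2 (E(p) = -2*(-1)*(4 - 1)*(-3)/9 = -2*(-1)*3*(-3)/9 = -(-2)*(-3)/3 = -1/9*18 = -2)
g(3, j(5))*(E(M(0, -3)*5 - 3) + 49) = 8*(-2 + 49) = 8*47 = 376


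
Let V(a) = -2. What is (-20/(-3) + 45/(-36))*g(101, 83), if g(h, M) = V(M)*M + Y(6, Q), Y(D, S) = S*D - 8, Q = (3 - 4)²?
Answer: -910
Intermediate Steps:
Q = 1 (Q = (-1)² = 1)
Y(D, S) = -8 + D*S (Y(D, S) = D*S - 8 = -8 + D*S)
g(h, M) = -2 - 2*M (g(h, M) = -2*M + (-8 + 6*1) = -2*M + (-8 + 6) = -2*M - 2 = -2 - 2*M)
(-20/(-3) + 45/(-36))*g(101, 83) = (-20/(-3) + 45/(-36))*(-2 - 2*83) = (-20*(-⅓) + 45*(-1/36))*(-2 - 166) = (20/3 - 5/4)*(-168) = (65/12)*(-168) = -910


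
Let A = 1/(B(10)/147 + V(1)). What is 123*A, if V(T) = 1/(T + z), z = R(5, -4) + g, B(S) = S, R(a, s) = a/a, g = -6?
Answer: -72324/107 ≈ -675.92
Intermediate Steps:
R(a, s) = 1
z = -5 (z = 1 - 6 = -5)
V(T) = 1/(-5 + T) (V(T) = 1/(T - 5) = 1/(-5 + T))
A = -588/107 (A = 1/(10/147 + 1/(-5 + 1)) = 1/(10*(1/147) + 1/(-4)) = 1/(10/147 - ¼) = 1/(-107/588) = -588/107 ≈ -5.4953)
123*A = 123*(-588/107) = -72324/107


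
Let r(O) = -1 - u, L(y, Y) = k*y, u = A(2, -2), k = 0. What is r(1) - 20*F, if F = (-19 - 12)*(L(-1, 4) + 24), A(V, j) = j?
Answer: 14881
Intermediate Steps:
u = -2
L(y, Y) = 0 (L(y, Y) = 0*y = 0)
r(O) = 1 (r(O) = -1 - 1*(-2) = -1 + 2 = 1)
F = -744 (F = (-19 - 12)*(0 + 24) = -31*24 = -744)
r(1) - 20*F = 1 - 20*(-744) = 1 + 14880 = 14881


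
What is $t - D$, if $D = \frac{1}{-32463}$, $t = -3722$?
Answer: $- \frac{120827285}{32463} \approx -3722.0$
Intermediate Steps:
$D = - \frac{1}{32463} \approx -3.0804 \cdot 10^{-5}$
$t - D = -3722 - - \frac{1}{32463} = -3722 + \frac{1}{32463} = - \frac{120827285}{32463}$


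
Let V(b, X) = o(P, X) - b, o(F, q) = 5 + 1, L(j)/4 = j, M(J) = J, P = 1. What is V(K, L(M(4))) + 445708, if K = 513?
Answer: 445201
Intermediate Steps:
L(j) = 4*j
o(F, q) = 6
V(b, X) = 6 - b
V(K, L(M(4))) + 445708 = (6 - 1*513) + 445708 = (6 - 513) + 445708 = -507 + 445708 = 445201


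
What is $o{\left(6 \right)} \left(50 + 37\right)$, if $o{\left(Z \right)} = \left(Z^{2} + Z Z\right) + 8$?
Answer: $6960$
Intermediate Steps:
$o{\left(Z \right)} = 8 + 2 Z^{2}$ ($o{\left(Z \right)} = \left(Z^{2} + Z^{2}\right) + 8 = 2 Z^{2} + 8 = 8 + 2 Z^{2}$)
$o{\left(6 \right)} \left(50 + 37\right) = \left(8 + 2 \cdot 6^{2}\right) \left(50 + 37\right) = \left(8 + 2 \cdot 36\right) 87 = \left(8 + 72\right) 87 = 80 \cdot 87 = 6960$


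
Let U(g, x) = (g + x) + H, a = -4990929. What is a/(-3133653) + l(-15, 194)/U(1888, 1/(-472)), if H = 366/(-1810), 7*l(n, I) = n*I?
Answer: 93016215829077/67772577108089 ≈ 1.3725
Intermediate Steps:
l(n, I) = I*n/7 (l(n, I) = (n*I)/7 = (I*n)/7 = I*n/7)
H = -183/905 (H = 366*(-1/1810) = -183/905 ≈ -0.20221)
U(g, x) = -183/905 + g + x (U(g, x) = (g + x) - 183/905 = -183/905 + g + x)
a/(-3133653) + l(-15, 194)/U(1888, 1/(-472)) = -4990929/(-3133653) + ((⅐)*194*(-15))/(-183/905 + 1888 + 1/(-472)) = -4990929*(-1/3133653) - 2910/(7*(-183/905 + 1888 - 1/472)) = 57367/36019 - 2910/(7*806390799/427160) = 57367/36019 - 2910/7*427160/806390799 = 57367/36019 - 414345200/1881578531 = 93016215829077/67772577108089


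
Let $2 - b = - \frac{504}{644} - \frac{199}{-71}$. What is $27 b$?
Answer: $- \frac{891}{1633} \approx -0.54562$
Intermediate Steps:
$b = - \frac{33}{1633}$ ($b = 2 - \left(- \frac{504}{644} - \frac{199}{-71}\right) = 2 - \left(\left(-504\right) \frac{1}{644} - - \frac{199}{71}\right) = 2 - \left(- \frac{18}{23} + \frac{199}{71}\right) = 2 - \frac{3299}{1633} = - \frac{33}{1633} \approx -0.020208$)
$27 b = 27 \left(- \frac{33}{1633}\right) = - \frac{891}{1633}$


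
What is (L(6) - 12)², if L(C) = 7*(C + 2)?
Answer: 1936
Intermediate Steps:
L(C) = 14 + 7*C (L(C) = 7*(2 + C) = 14 + 7*C)
(L(6) - 12)² = ((14 + 7*6) - 12)² = ((14 + 42) - 12)² = (56 - 12)² = 44² = 1936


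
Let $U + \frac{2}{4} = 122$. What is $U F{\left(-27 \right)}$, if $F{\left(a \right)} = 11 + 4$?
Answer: $\frac{3645}{2} \approx 1822.5$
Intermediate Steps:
$F{\left(a \right)} = 15$
$U = \frac{243}{2}$ ($U = - \frac{1}{2} + 122 = \frac{243}{2} \approx 121.5$)
$U F{\left(-27 \right)} = \frac{243}{2} \cdot 15 = \frac{3645}{2}$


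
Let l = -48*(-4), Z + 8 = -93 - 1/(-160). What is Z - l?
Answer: -46879/160 ≈ -292.99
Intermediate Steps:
Z = -16159/160 (Z = -8 + (-93 - 1/(-160)) = -8 + (-93 - 1*(-1/160)) = -8 + (-93 + 1/160) = -8 - 14879/160 = -16159/160 ≈ -100.99)
l = 192
Z - l = -16159/160 - 1*192 = -16159/160 - 192 = -46879/160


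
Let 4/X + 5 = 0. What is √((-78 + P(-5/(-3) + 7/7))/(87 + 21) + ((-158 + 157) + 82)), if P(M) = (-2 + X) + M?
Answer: 16*√635/45 ≈ 8.9597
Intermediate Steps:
X = -⅘ (X = 4/(-5 + 0) = 4/(-5) = 4*(-⅕) = -⅘ ≈ -0.80000)
P(M) = -14/5 + M (P(M) = (-2 - ⅘) + M = -14/5 + M)
√((-78 + P(-5/(-3) + 7/7))/(87 + 21) + ((-158 + 157) + 82)) = √((-78 + (-14/5 + (-5/(-3) + 7/7)))/(87 + 21) + ((-158 + 157) + 82)) = √((-78 + (-14/5 + (-5*(-⅓) + 7*(⅐))))/108 + (-1 + 82)) = √((-78 + (-14/5 + (5/3 + 1)))*(1/108) + 81) = √((-78 + (-14/5 + 8/3))*(1/108) + 81) = √((-78 - 2/15)*(1/108) + 81) = √(-1172/15*1/108 + 81) = √(-293/405 + 81) = √(32512/405) = 16*√635/45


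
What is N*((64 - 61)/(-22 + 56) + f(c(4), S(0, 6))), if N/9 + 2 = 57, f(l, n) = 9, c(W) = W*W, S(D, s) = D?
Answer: 152955/34 ≈ 4498.7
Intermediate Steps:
c(W) = W²
N = 495 (N = -18 + 9*57 = -18 + 513 = 495)
N*((64 - 61)/(-22 + 56) + f(c(4), S(0, 6))) = 495*((64 - 61)/(-22 + 56) + 9) = 495*(3/34 + 9) = 495*(309/34) = 152955/34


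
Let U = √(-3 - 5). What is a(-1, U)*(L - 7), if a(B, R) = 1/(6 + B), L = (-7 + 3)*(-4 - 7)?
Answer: 37/5 ≈ 7.4000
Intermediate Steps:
U = 2*I*√2 (U = √(-8) = 2*I*√2 ≈ 2.8284*I)
L = 44 (L = -4*(-11) = 44)
a(-1, U)*(L - 7) = (44 - 7)/(6 - 1) = 37/5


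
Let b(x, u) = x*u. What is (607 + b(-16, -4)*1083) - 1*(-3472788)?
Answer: 3542707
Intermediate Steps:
b(x, u) = u*x
(607 + b(-16, -4)*1083) - 1*(-3472788) = (607 - 4*(-16)*1083) - 1*(-3472788) = (607 + 64*1083) + 3472788 = (607 + 69312) + 3472788 = 69919 + 3472788 = 3542707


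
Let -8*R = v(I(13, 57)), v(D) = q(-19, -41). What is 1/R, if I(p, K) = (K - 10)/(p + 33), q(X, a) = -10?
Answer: ⅘ ≈ 0.80000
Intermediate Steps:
I(p, K) = (-10 + K)/(33 + p)
v(D) = -10
R = 5/4 (R = -⅛*(-10) = 5/4 ≈ 1.2500)
1/R = 1/(5/4) = ⅘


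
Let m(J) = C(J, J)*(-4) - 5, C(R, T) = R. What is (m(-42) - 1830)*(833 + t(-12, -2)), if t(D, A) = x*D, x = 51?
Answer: -368407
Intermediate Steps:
m(J) = -5 - 4*J (m(J) = J*(-4) - 5 = -4*J - 5 = -5 - 4*J)
t(D, A) = 51*D
(m(-42) - 1830)*(833 + t(-12, -2)) = ((-5 - 4*(-42)) - 1830)*(833 + 51*(-12)) = ((-5 + 168) - 1830)*(833 - 612) = (163 - 1830)*221 = -1667*221 = -368407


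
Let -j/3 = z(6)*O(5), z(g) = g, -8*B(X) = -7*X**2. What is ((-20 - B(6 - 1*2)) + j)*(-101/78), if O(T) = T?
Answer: 6262/39 ≈ 160.56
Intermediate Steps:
B(X) = 7*X**2/8 (B(X) = -(-7)*X**2/8 = 7*X**2/8)
j = -90 (j = -18*5 = -3*30 = -90)
((-20 - B(6 - 1*2)) + j)*(-101/78) = ((-20 - 7*(6 - 1*2)**2/8) - 90)*(-101/78) = ((-20 - 7*(6 - 2)**2/8) - 90)*(-101*1/78) = ((-20 - 7*4**2/8) - 90)*(-101/78) = ((-20 - 7*16/8) - 90)*(-101/78) = ((-20 - 1*14) - 90)*(-101/78) = ((-20 - 14) - 90)*(-101/78) = (-34 - 90)*(-101/78) = -124*(-101/78) = 6262/39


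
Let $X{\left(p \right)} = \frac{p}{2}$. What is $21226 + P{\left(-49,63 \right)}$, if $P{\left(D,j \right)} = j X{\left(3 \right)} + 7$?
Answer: $\frac{42655}{2} \approx 21328.0$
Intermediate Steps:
$X{\left(p \right)} = \frac{p}{2}$ ($X{\left(p \right)} = p \frac{1}{2} = \frac{p}{2}$)
$P{\left(D,j \right)} = 7 + \frac{3 j}{2}$ ($P{\left(D,j \right)} = j \frac{1}{2} \cdot 3 + 7 = j \frac{3}{2} + 7 = \frac{3 j}{2} + 7 = 7 + \frac{3 j}{2}$)
$21226 + P{\left(-49,63 \right)} = 21226 + \left(7 + \frac{3}{2} \cdot 63\right) = 21226 + \left(7 + \frac{189}{2}\right) = 21226 + \frac{203}{2} = \frac{42655}{2}$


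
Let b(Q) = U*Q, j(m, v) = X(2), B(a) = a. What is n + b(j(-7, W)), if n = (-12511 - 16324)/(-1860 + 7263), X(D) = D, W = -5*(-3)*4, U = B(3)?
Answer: 3583/5403 ≈ 0.66315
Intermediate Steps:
U = 3
W = 60 (W = 15*4 = 60)
j(m, v) = 2
b(Q) = 3*Q
n = -28835/5403 ≈ -5.3369
n + b(j(-7, W)) = -28835/5403 + 3*2 = -28835/5403 + 6 = 3583/5403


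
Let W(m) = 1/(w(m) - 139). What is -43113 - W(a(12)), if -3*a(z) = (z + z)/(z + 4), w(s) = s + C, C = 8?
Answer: -11338717/263 ≈ -43113.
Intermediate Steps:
w(s) = 8 + s (w(s) = s + 8 = 8 + s)
a(z) = -2*z/(3*(4 + z)) (a(z) = -(z + z)/(3*(z + 4)) = -2*z/(3*(4 + z)))
W(m) = 1/(-131 + m) (W(m) = 1/((8 + m) - 139) = 1/(-131 + m))
-43113 - W(a(12)) = -43113 - 1/(-131 - 2*12/(12 + 3*12)) = -43113 - 1/(-131 - 2*12/(12 + 36)) = -43113 - 1/(-131 - 2*12/48) = -43113 - 1/(-131 - 2*12*1/48) = -43113 - 1/(-131 - ½) = -43113 - 1/(-263/2) = -43113 - 1*(-2/263) = -43113 + 2/263 = -11338717/263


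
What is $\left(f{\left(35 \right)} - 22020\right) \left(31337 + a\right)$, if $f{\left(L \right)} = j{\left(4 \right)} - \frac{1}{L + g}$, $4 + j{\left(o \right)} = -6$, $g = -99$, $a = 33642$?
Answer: $- \frac{91615126701}{64} \approx -1.4315 \cdot 10^{9}$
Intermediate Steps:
$j{\left(o \right)} = -10$ ($j{\left(o \right)} = -4 - 6 = -10$)
$f{\left(L \right)} = -10 - \frac{1}{-99 + L}$ ($f{\left(L \right)} = -10 - \frac{1}{L - 99} = -10 - \frac{1}{-99 + L}$)
$\left(f{\left(35 \right)} - 22020\right) \left(31337 + a\right) = \left(\frac{989 - 350}{-99 + 35} - 22020\right) \left(31337 + 33642\right) = \left(\frac{989 - 350}{-64} - 22020\right) 64979 = \left(\left(- \frac{1}{64}\right) 639 - 22020\right) 64979 = \left(- \frac{639}{64} - 22020\right) 64979 = \left(- \frac{1409919}{64}\right) 64979 = - \frac{91615126701}{64}$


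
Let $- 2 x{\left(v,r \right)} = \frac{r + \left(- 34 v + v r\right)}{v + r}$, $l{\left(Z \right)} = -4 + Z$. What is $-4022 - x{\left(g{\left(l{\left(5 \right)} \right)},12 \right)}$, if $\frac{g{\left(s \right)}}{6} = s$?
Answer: $- \frac{12076}{3} \approx -4025.3$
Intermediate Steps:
$g{\left(s \right)} = 6 s$
$x{\left(v,r \right)} = - \frac{r - 34 v + r v}{2 \left(r + v\right)}$ ($x{\left(v,r \right)} = - \frac{\left(r + \left(- 34 v + v r\right)\right) \frac{1}{v + r}}{2} = - \frac{\left(r + \left(- 34 v + r v\right)\right) \frac{1}{r + v}}{2} = - \frac{\left(r - 34 v + r v\right) \frac{1}{r + v}}{2} = - \frac{\frac{1}{r + v} \left(r - 34 v + r v\right)}{2} = - \frac{r - 34 v + r v}{2 \left(r + v\right)}$)
$-4022 - x{\left(g{\left(l{\left(5 \right)} \right)},12 \right)} = -4022 - \frac{\left(-1\right) 12 + 34 \cdot 6 \left(-4 + 5\right) - 12 \cdot 6 \left(-4 + 5\right)}{2 \left(12 + 6 \left(-4 + 5\right)\right)} = -4022 - \frac{-12 + 34 \cdot 6 \cdot 1 - 12 \cdot 6 \cdot 1}{2 \left(12 + 6 \cdot 1\right)} = -4022 - \frac{-12 + 34 \cdot 6 - 12 \cdot 6}{2 \left(12 + 6\right)} = -4022 - \frac{-12 + 204 - 72}{2 \cdot 18} = -4022 - \frac{1}{2} \cdot \frac{1}{18} \cdot 120 = -4022 - \frac{10}{3} = - \frac{12076}{3}$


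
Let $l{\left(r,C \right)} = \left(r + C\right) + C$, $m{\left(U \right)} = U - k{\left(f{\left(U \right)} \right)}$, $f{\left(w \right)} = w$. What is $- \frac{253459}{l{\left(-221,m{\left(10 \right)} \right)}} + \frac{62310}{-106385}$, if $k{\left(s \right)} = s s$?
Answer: $\frac{5387849881}{8532077} \approx 631.48$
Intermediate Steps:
$k{\left(s \right)} = s^{2}$
$m{\left(U \right)} = U - U^{2}$
$l{\left(r,C \right)} = r + 2 C$ ($l{\left(r,C \right)} = \left(C + r\right) + C = r + 2 C$)
$- \frac{253459}{l{\left(-221,m{\left(10 \right)} \right)}} + \frac{62310}{-106385} = - \frac{253459}{-221 + 2 \cdot 10 \left(1 - 10\right)} + \frac{62310}{-106385} = - \frac{253459}{-221 + 2 \cdot 10 \left(1 - 10\right)} + 62310 \left(- \frac{1}{106385}\right) = - \frac{253459}{-221 + 2 \cdot 10 \left(-9\right)} - \frac{12462}{21277} = - \frac{253459}{-221 + 2 \left(-90\right)} - \frac{12462}{21277} = - \frac{253459}{-221 - 180} - \frac{12462}{21277} = - \frac{253459}{-401} - \frac{12462}{21277} = \left(-253459\right) \left(- \frac{1}{401}\right) - \frac{12462}{21277} = \frac{253459}{401} - \frac{12462}{21277} = \frac{5387849881}{8532077}$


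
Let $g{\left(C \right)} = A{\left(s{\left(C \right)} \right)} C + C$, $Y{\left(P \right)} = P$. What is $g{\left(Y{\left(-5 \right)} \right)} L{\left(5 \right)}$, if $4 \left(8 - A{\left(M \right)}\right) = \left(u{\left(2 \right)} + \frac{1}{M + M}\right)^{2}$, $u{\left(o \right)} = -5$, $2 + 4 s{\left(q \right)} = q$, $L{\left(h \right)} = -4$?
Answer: $\frac{1975}{49} \approx 40.306$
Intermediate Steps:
$s{\left(q \right)} = - \frac{1}{2} + \frac{q}{4}$
$A{\left(M \right)} = 8 - \frac{\left(-5 + \frac{1}{2 M}\right)^{2}}{4}$ ($A{\left(M \right)} = 8 - \frac{\left(-5 + \frac{1}{M + M}\right)^{2}}{4} = 8 - \frac{\left(-5 + \frac{1}{2 M}\right)^{2}}{4}$)
$g{\left(C \right)} = C + \frac{C \left(-11 + 5 C + 28 \left(- \frac{1}{2} + \frac{C}{4}\right)^{2}\right)}{16 \left(- \frac{1}{2} + \frac{C}{4}\right)^{2}}$ ($g{\left(C \right)} = \frac{-1 + 20 \left(- \frac{1}{2} + \frac{C}{4}\right) + 28 \left(- \frac{1}{2} + \frac{C}{4}\right)^{2}}{16 \left(- \frac{1}{2} + \frac{C}{4}\right)^{2}} C + C = \frac{-1 + \left(-10 + 5 C\right) + 28 \left(- \frac{1}{2} + \frac{C}{4}\right)^{2}}{16 \left(- \frac{1}{2} + \frac{C}{4}\right)^{2}} C + C = \frac{-11 + 5 C + 28 \left(- \frac{1}{2} + \frac{C}{4}\right)^{2}}{16 \left(- \frac{1}{2} + \frac{C}{4}\right)^{2}} C + C = \frac{C \left(-11 + 5 C + 28 \left(- \frac{1}{2} + \frac{C}{4}\right)^{2}\right)}{16 \left(- \frac{1}{2} + \frac{C}{4}\right)^{2}} + C = C + \frac{C \left(-11 + 5 C + 28 \left(- \frac{1}{2} + \frac{C}{4}\right)^{2}\right)}{16 \left(- \frac{1}{2} + \frac{C}{4}\right)^{2}}$)
$g{\left(Y{\left(-5 \right)} \right)} L{\left(5 \right)} = \frac{\left(-5\right)^{2} \left(-24 + 11 \left(-5\right)\right)}{4 \left(4 + \left(-5\right)^{2} - -20\right)} \left(-4\right) = \frac{1}{4} \cdot 25 \frac{1}{4 + 25 + 20} \left(-24 - 55\right) \left(-4\right) = \frac{1}{4} \cdot 25 \cdot \frac{1}{49} \left(-79\right) \left(-4\right) = \left(- \frac{1975}{196}\right) \left(-4\right) = \frac{1975}{49}$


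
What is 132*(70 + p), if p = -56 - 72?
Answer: -7656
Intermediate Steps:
p = -128
132*(70 + p) = 132*(70 - 128) = 132*(-58) = -7656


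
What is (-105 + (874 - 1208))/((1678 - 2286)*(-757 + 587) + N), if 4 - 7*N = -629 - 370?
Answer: -3073/724523 ≈ -0.0042414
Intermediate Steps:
N = 1003/7 (N = 4/7 - (-629 - 370)/7 = 4/7 - ⅐*(-999) = 4/7 + 999/7 = 1003/7 ≈ 143.29)
(-105 + (874 - 1208))/((1678 - 2286)*(-757 + 587) + N) = (-105 + (874 - 1208))/((1678 - 2286)*(-757 + 587) + 1003/7) = (-105 - 334)/(-608*(-170) + 1003/7) = -439/(103360 + 1003/7) = -439/724523/7 = -439*7/724523 = -3073/724523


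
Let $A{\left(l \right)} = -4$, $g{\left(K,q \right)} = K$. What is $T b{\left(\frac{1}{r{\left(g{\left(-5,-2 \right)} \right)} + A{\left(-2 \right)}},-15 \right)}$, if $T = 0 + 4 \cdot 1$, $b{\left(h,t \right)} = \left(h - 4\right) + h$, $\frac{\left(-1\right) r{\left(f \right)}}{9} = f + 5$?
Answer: $-18$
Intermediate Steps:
$r{\left(f \right)} = -45 - 9 f$ ($r{\left(f \right)} = - 9 \left(f + 5\right) = - 9 \left(5 + f\right) = -45 - 9 f$)
$b{\left(h,t \right)} = -4 + 2 h$ ($b{\left(h,t \right)} = \left(-4 + h\right) + h = -4 + 2 h$)
$T = 4$ ($T = 0 + 4 = 4$)
$T b{\left(\frac{1}{r{\left(g{\left(-5,-2 \right)} \right)} + A{\left(-2 \right)}},-15 \right)} = 4 \left(-4 + \frac{2}{\left(-45 - -45\right) - 4}\right) = 4 \left(-4 + \frac{2}{\left(-45 + 45\right) - 4}\right) = 4 \left(-4 + \frac{2}{0 - 4}\right) = 4 \left(-4 + \frac{2}{-4}\right) = 4 \left(-4 + 2 \left(- \frac{1}{4}\right)\right) = 4 \left(-4 - \frac{1}{2}\right) = 4 \left(- \frac{9}{2}\right) = -18$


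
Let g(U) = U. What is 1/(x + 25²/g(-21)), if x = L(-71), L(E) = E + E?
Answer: -21/3607 ≈ -0.0058220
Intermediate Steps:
L(E) = 2*E
x = -142 (x = 2*(-71) = -142)
1/(x + 25²/g(-21)) = 1/(-142 + 25²/(-21)) = 1/(-142 + 625*(-1/21)) = 1/(-142 - 625/21) = 1/(-3607/21) = -21/3607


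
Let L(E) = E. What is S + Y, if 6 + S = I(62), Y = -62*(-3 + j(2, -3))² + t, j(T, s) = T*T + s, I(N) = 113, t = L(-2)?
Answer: -143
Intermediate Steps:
t = -2
j(T, s) = s + T² (j(T, s) = T² + s = s + T²)
Y = -250 (Y = -62*(-3 + (-3 + 2²))² - 2 = -62*(-3 + (-3 + 4))² - 2 = -62*(-3 + 1)² - 2 = -62*(-2)² - 2 = -62*4 - 2 = -248 - 2 = -250)
S = 107 (S = -6 + 113 = 107)
S + Y = 107 - 250 = -143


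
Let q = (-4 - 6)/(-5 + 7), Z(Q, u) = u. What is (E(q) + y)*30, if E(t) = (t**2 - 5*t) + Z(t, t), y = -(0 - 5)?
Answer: 1500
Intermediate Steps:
y = 5 (y = -1*(-5) = 5)
q = -5 (q = -10/2 = -10*1/2 = -5)
E(t) = t**2 - 4*t (E(t) = (t**2 - 5*t) + t = t**2 - 4*t)
(E(q) + y)*30 = (-5*(-4 - 5) + 5)*30 = (-5*(-9) + 5)*30 = (45 + 5)*30 = 50*30 = 1500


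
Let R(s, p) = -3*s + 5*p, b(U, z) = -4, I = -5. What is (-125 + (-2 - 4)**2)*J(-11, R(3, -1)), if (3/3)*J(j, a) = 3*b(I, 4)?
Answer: 1068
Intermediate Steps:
J(j, a) = -12 (J(j, a) = 3*(-4) = -12)
(-125 + (-2 - 4)**2)*J(-11, R(3, -1)) = (-125 + (-2 - 4)**2)*(-12) = (-125 + (-6)**2)*(-12) = (-125 + 36)*(-12) = -89*(-12) = 1068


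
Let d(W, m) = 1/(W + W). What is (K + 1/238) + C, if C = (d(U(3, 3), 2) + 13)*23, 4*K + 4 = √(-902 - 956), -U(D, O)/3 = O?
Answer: 317794/1071 + I*√1858/4 ≈ 296.73 + 10.776*I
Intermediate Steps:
U(D, O) = -3*O
d(W, m) = 1/(2*W)
K = -1 + I*√1858/4 (K = -1 + √(-902 - 956)/4 = -1 + √(-1858)/4 = -1 + (I*√1858)/4 = -1 + I*√1858/4 ≈ -1.0 + 10.776*I)
C = 5359/18 (C = (1/(2*((-3*3))) + 13)*23 = ((½)/(-9) + 13)*23 = ((½)*(-⅑) + 13)*23 = (-1/18 + 13)*23 = (233/18)*23 = 5359/18 ≈ 297.72)
(K + 1/238) + C = ((-1 + I*√1858/4) + 1/238) + 5359/18 = (-237/238 + I*√1858/4) + 5359/18 = 317794/1071 + I*√1858/4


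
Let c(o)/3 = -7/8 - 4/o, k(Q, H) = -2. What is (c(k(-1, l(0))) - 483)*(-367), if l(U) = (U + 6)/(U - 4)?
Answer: 1408179/8 ≈ 1.7602e+5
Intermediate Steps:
l(U) = (6 + U)/(-4 + U)
c(o) = -21/8 - 12/o (c(o) = 3*(-7/8 - 4/o) = -21/8 - 12/o)
(c(k(-1, l(0))) - 483)*(-367) = ((-21/8 - 12/(-2)) - 483)*(-367) = ((-21/8 - 12*(-½)) - 483)*(-367) = ((-21/8 + 6) - 483)*(-367) = (27/8 - 483)*(-367) = -3837/8*(-367) = 1408179/8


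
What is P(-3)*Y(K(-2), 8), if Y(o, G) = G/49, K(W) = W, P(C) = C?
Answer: -24/49 ≈ -0.48980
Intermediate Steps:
Y(o, G) = G/49 (Y(o, G) = G*(1/49) = G/49)
P(-3)*Y(K(-2), 8) = -3*8/49 = -24/49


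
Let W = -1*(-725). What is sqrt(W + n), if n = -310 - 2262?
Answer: I*sqrt(1847) ≈ 42.977*I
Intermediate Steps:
W = 725
n = -2572
sqrt(W + n) = sqrt(725 - 2572) = sqrt(-1847) = I*sqrt(1847)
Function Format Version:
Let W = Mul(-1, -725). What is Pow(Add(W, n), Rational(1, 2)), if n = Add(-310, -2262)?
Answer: Mul(I, Pow(1847, Rational(1, 2))) ≈ Mul(42.977, I)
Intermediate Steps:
W = 725
n = -2572
Pow(Add(W, n), Rational(1, 2)) = Pow(Add(725, -2572), Rational(1, 2)) = Pow(-1847, Rational(1, 2)) = Mul(I, Pow(1847, Rational(1, 2)))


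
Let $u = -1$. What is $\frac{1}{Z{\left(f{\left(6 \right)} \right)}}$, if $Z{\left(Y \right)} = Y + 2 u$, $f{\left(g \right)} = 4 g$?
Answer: $\frac{1}{22} \approx 0.045455$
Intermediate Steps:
$Z{\left(Y \right)} = -2 + Y$ ($Z{\left(Y \right)} = Y + 2 \left(-1\right) = Y - 2 = -2 + Y$)
$\frac{1}{Z{\left(f{\left(6 \right)} \right)}} = \frac{1}{-2 + 4 \cdot 6} = \frac{1}{-2 + 24} = \frac{1}{22}$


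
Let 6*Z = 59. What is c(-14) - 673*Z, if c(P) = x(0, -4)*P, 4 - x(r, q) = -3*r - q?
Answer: -39707/6 ≈ -6617.8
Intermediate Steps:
Z = 59/6 (Z = (⅙)*59 = 59/6 ≈ 9.8333)
x(r, q) = 4 + q + 3*r (x(r, q) = 4 - (-3*r - q) = 4 - (-q - 3*r) = 4 + (q + 3*r) = 4 + q + 3*r)
c(P) = 0 (c(P) = (4 - 4 + 3*0)*P = (4 - 4 + 0)*P = 0*P = 0)
c(-14) - 673*Z = 0 - 673*59/6 = 0 - 39707/6 = -39707/6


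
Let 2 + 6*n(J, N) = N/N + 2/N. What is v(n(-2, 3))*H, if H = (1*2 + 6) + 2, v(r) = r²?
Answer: 5/162 ≈ 0.030864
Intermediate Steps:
n(J, N) = -⅙ + 1/(3*N) (n(J, N) = -⅓ + (N/N + 2/N)/6 = -⅓ + (1 + 2/N)/6 = -⅓ + (⅙ + 1/(3*N)) = -⅙ + 1/(3*N))
H = 10 (H = (2 + 6) + 2 = 8 + 2 = 10)
v(n(-2, 3))*H = ((⅙)*(2 - 1*3)/3)²*10 = ((⅙)*(⅓)*(2 - 3))²*10 = ((⅙)*(⅓)*(-1))²*10 = (-1/18)²*10 = (1/324)*10 = 5/162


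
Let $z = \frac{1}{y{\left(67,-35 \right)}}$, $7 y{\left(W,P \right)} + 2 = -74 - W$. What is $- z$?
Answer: $\frac{7}{143} \approx 0.048951$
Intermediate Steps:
$y{\left(W,P \right)} = - \frac{76}{7} - \frac{W}{7}$ ($y{\left(W,P \right)} = - \frac{2}{7} + \frac{-74 - W}{7} = - \frac{2}{7} - \left(\frac{74}{7} + \frac{W}{7}\right) = - \frac{76}{7} - \frac{W}{7}$)
$z = - \frac{7}{143}$ ($z = \frac{1}{- \frac{76}{7} - \frac{67}{7}} = \frac{1}{- \frac{143}{7}} = - \frac{7}{143} \approx -0.048951$)
$- z = \left(-1\right) \left(- \frac{7}{143}\right) = \frac{7}{143}$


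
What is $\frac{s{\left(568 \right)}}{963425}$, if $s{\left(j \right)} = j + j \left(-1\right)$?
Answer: $0$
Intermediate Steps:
$s{\left(j \right)} = 0$ ($s{\left(j \right)} = j - j = 0$)
$\frac{s{\left(568 \right)}}{963425} = \frac{0}{963425} = 0 \cdot \frac{1}{963425} = 0$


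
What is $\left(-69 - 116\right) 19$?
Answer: $-3515$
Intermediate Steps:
$\left(-69 - 116\right) 19 = \left(-185\right) 19 = -3515$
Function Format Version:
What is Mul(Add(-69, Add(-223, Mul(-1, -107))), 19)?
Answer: -3515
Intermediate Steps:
Mul(Add(-69, Add(-223, Mul(-1, -107))), 19) = Mul(Add(-69, Add(-223, 107)), 19) = Mul(Add(-69, -116), 19) = Mul(-185, 19) = -3515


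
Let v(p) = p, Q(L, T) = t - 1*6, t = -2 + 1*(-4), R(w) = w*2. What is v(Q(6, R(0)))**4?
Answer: 20736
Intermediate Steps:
R(w) = 2*w
t = -6 (t = -2 - 4 = -6)
Q(L, T) = -12 (Q(L, T) = -6 - 1*6 = -6 - 6 = -12)
v(Q(6, R(0)))**4 = (-12)**4 = 20736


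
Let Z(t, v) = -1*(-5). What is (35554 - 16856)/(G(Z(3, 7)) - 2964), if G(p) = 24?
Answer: -9349/1470 ≈ -6.3599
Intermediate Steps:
Z(t, v) = 5
(35554 - 16856)/(G(Z(3, 7)) - 2964) = (35554 - 16856)/(24 - 2964) = 18698/(-2940) = 18698*(-1/2940) = -9349/1470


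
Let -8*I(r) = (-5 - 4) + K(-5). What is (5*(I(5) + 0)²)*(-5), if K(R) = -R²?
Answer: -7225/16 ≈ -451.56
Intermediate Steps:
I(r) = 17/4 (I(r) = -((-5 - 4) - 1*(-5)²)/8 = -(-9 - 1*25)/8 = -(-9 - 25)/8 = -⅛*(-34) = 17/4)
(5*(I(5) + 0)²)*(-5) = (5*(17/4 + 0)²)*(-5) = (5*(17/4)²)*(-5) = (5*(289/16))*(-5) = (1445/16)*(-5) = -7225/16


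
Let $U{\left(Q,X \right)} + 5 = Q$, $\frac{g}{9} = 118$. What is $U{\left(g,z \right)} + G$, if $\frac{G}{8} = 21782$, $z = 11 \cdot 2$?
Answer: $175313$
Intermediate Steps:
$g = 1062$ ($g = 9 \cdot 118 = 1062$)
$z = 22$
$U{\left(Q,X \right)} = -5 + Q$
$G = 174256$ ($G = 8 \cdot 21782 = 174256$)
$U{\left(g,z \right)} + G = \left(-5 + 1062\right) + 174256 = 1057 + 174256 = 175313$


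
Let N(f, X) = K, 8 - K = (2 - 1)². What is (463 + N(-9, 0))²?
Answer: 220900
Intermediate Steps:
K = 7 (K = 8 - (2 - 1)² = 8 - 1*1² = 8 - 1*1 = 8 - 1 = 7)
N(f, X) = 7
(463 + N(-9, 0))² = (463 + 7)² = 470² = 220900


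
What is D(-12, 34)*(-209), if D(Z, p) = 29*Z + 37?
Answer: 64999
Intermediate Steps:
D(Z, p) = 37 + 29*Z
D(-12, 34)*(-209) = (37 + 29*(-12))*(-209) = (37 - 348)*(-209) = -311*(-209) = 64999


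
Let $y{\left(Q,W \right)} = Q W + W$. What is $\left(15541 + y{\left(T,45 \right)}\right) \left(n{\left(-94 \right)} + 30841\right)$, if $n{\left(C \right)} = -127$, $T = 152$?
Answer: $688792164$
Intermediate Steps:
$y{\left(Q,W \right)} = W + Q W$
$\left(15541 + y{\left(T,45 \right)}\right) \left(n{\left(-94 \right)} + 30841\right) = \left(15541 + 45 \left(1 + 152\right)\right) \left(-127 + 30841\right) = \left(15541 + 45 \cdot 153\right) 30714 = \left(15541 + 6885\right) 30714 = 22426 \cdot 30714 = 688792164$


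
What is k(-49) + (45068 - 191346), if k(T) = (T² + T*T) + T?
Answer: -141525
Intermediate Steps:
k(T) = T + 2*T² (k(T) = (T² + T²) + T = 2*T² + T = T + 2*T²)
k(-49) + (45068 - 191346) = -49*(1 + 2*(-49)) + (45068 - 191346) = -49*(1 - 98) - 146278 = -49*(-97) - 146278 = 4753 - 146278 = -141525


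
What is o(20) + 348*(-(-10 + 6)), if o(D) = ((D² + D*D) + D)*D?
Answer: 17792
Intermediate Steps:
o(D) = D*(D + 2*D²) (o(D) = ((D² + D²) + D)*D = (2*D² + D)*D = (D + 2*D²)*D = D*(D + 2*D²))
o(20) + 348*(-(-10 + 6)) = 20²*(1 + 2*20) + 348*(-(-10 + 6)) = 400*(1 + 40) + 348*(-1*(-4)) = 400*41 + 348*4 = 16400 + 1392 = 17792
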